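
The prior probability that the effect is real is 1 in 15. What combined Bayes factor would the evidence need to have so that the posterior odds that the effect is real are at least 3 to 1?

42

Prior odds = (1/15)/(14/15) = 1/14.
Target odds = 3.
Required Bayes factor = 3 ÷ (1/14) = 42.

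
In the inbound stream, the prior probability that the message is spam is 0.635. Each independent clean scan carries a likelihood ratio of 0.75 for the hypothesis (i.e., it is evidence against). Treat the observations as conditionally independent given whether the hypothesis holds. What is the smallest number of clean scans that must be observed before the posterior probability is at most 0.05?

Prior odds = 0.635/0.365 = 127/73.
Likelihood ratio per clean scan = 0.75.
Target posterior odds = 0.05/0.95 = 1/19.
Require 0.75ⁿ ≤ 1/19 ÷ (127/73) = 73/2413.
0.75¹² = 531441/16777216 is still above 73/2413 but 0.75¹³ = 1594323/67108864 is at or below it, so n = 13.

13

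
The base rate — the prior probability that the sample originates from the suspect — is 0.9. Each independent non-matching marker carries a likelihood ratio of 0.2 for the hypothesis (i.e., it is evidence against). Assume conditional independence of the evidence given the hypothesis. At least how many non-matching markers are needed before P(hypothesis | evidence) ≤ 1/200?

Prior odds: 0.9 ÷ 0.1 = 9.
Likelihood ratio per non-matching marker = 0.2.
Target posterior odds = 0.005/0.995 = 1/199.
Require 0.2ⁿ ≤ 1/199 ÷ 9 = 1/1791.
0.2⁴ = 0.0016 is still above 1/1791 but 0.2⁵ = 0.00032 is at or below it, so n = 5.

5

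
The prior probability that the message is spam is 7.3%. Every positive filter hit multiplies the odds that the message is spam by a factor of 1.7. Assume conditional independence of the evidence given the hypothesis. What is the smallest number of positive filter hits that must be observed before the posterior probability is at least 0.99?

Prior odds = 0.073/0.927 = 73/927.
Likelihood ratio per positive filter hit = 1.7.
Target odds: 0.99 ÷ 0.01 = 99.
Require 1.7ⁿ ≥ 99 ÷ (73/927) = 91773/73.
1.7¹³ ≈990.458 falls short of 91773/73 but 1.7¹⁴ ≈1683.78 reaches it, so n = 14.

14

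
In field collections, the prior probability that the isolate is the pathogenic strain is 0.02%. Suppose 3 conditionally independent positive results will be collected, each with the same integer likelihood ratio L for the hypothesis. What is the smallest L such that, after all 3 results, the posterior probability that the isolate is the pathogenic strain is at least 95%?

46

Prior odds = 0.0002/0.9998 = 1/4999.
Target odds = 0.95/0.05 = 19.
Need L³ ≥ 19 ÷ (1/4999) = 94981.
45³ = 91125 < 94981 ≤ 97336 = 46³, so L = 46.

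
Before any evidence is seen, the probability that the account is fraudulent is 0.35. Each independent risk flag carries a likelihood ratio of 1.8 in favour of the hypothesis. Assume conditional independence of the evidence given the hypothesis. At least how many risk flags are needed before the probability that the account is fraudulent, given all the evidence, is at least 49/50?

Prior odds = 0.35/0.65 = 7/13.
Likelihood ratio per risk flag = 1.8.
Target posterior odds = 0.98/0.02 = 49.
Need (7/13) × 1.8ⁿ ≥ 49, i.e. 1.8ⁿ ≥ 91.
1.8⁷ = 4782969/78125 falls short of 91 but 1.8⁸ = 43046721/390625 reaches it, so n = 8.

8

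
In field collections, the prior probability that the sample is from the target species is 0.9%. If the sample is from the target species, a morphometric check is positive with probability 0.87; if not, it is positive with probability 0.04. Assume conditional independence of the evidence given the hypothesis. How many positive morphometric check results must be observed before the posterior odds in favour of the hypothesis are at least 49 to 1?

Prior odds: 0.009 ÷ 0.991 = 9/991.
Likelihood ratio of a positive = 0.87/0.04 = 21.75.
Target odds = 49.
Need (9/991) × 21.75ⁿ ≥ 49, i.e. 21.75ⁿ ≥ 48559/9.
21.75² = 473.0625 falls short of 48559/9 but 21.75³ = 658503/64 reaches it, so n = 3.

3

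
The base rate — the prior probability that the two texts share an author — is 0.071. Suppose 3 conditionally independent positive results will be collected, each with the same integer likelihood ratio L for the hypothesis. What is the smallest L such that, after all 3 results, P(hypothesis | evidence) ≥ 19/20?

Prior odds = 0.071/0.929 = 71/929.
Target odds = 0.95/0.05 = 19.
Need L³ ≥ 19 ÷ (71/929) = 17651/71.
6³ = 216 < 17651/71 ≤ 343 = 7³, so L = 7.

7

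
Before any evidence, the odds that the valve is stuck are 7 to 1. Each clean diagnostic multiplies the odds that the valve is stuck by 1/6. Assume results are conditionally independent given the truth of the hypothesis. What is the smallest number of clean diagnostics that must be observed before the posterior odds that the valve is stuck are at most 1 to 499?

Prior odds = 7.
Likelihood ratio per clean diagnostic = 1/6.
Target odds = 1/499.
Require (1/6)ⁿ ≤ 1/499 ÷ 7 = 1/3493.
(1/6)⁴ = 1/1296 is still above 1/3493 but (1/6)⁵ = 1/7776 is at or below it, so n = 5.

5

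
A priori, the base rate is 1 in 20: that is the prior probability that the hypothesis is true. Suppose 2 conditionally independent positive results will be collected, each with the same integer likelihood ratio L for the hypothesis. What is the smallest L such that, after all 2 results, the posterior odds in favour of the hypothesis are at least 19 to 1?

19

Prior odds = 0.05/0.95 = 1/19.
Target odds = 19.
Need L² ≥ 19 ÷ (1/19) = 361.
18² = 324 < 361 ≤ 361 = 19², so L = 19.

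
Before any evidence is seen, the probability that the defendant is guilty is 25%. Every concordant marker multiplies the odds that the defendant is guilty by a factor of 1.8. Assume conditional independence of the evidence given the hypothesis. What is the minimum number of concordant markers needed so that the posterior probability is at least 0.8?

5

Prior odds = 0.25/0.75 = 1/3.
Likelihood ratio per concordant marker = 1.8.
Target posterior odds = 0.8/0.2 = 4.
Need (1/3) × 1.8ⁿ ≥ 4, i.e. 1.8ⁿ ≥ 12.
1.8⁴ = 10.4976 falls short of 12 but 1.8⁵ = 18.89568 reaches it, so n = 5.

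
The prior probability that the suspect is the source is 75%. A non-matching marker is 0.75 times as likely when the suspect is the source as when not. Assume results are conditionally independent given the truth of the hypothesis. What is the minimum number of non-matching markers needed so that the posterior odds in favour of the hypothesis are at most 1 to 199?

Prior odds: 0.75 ÷ 0.25 = 3.
Likelihood ratio per non-matching marker = 0.75.
Target odds = 1/199.
Need 3 × 0.75ⁿ ≤ 1/199, i.e. 0.75ⁿ ≤ 1/597.
0.75²² ≈0.00178381 is still above 1/597 but 0.75²³ ≈0.00133786 is at or below it, so n = 23.

23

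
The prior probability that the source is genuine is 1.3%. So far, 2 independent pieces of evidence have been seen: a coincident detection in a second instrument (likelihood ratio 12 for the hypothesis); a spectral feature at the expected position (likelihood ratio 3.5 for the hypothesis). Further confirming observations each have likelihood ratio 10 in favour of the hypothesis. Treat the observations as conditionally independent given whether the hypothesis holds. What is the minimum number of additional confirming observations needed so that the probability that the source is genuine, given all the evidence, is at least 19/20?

Prior odds = 0.013/0.987 = 13/987.
Combined Bayes factor of the evidence already in hand = 12 × 3.5 = 42.
Odds after that evidence = (13/987) × 42 = 26/47.
Target odds = 0.95/0.05 = 19.
Need 10ⁿ ≥ 19 ÷ (26/47) = 893/26.
10¹ = 10 falls short of 893/26 but 10² = 100 reaches it, so n = 2.

2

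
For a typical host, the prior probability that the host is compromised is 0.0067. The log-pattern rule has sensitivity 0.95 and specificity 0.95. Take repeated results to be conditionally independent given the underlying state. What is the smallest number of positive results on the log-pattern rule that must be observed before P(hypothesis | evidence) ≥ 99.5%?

4

Prior odds: 0.0067 ÷ 0.9933 = 67/9933.
False-positive rate = 1 − 0.95 = 0.05; likelihood ratio of a positive = 0.95/0.05 = 19.
Target odds: 0.995 ÷ 0.005 = 199.
Require 19ⁿ ≥ 199 ÷ (67/9933) = 1976667/67.
19³ = 6859 falls short of 1976667/67 but 19⁴ = 130321 reaches it, so n = 4.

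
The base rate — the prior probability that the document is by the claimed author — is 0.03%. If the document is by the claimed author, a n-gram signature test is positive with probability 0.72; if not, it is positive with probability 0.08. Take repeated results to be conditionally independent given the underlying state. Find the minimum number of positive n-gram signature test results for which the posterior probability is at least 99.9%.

7

Prior odds: 0.0003 ÷ 0.9997 = 3/9997.
Likelihood ratio of a positive = 0.72/0.08 = 9.
Target odds: 0.999 ÷ 0.001 = 999.
Need (3/9997) × 9ⁿ ≥ 999, i.e. 9ⁿ ≥ 3329001.
9⁶ = 531441 falls short of 3329001 but 9⁷ = 4782969 reaches it, so n = 7.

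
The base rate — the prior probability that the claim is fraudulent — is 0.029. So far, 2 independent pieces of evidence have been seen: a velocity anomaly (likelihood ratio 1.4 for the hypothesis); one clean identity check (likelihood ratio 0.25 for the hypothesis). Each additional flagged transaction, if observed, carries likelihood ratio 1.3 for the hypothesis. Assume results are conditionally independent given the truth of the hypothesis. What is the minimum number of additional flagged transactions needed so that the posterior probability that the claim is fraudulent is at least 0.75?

22

Prior odds = 0.029/0.971 = 29/971.
Combined Bayes factor of the evidence already in hand = 1.4 × 0.25 = 0.35.
Odds after that evidence = (29/971) × 0.35 = 203/19420.
Target odds = 0.75/0.25 = 3.
Need 1.3ⁿ ≥ 3 ÷ (203/19420) = 58260/203.
1.3²¹ ≈247.065 falls short of 58260/203 but 1.3²² ≈321.184 reaches it, so n = 22.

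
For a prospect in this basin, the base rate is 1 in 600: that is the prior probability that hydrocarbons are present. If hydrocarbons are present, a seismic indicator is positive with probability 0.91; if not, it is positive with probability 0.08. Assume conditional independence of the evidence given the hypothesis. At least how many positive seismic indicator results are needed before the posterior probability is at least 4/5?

4

Prior odds = (1/600)/(599/600) = 1/599.
Likelihood ratio of a positive = 0.91/0.08 = 11.375.
Target posterior odds = 0.8/0.2 = 4.
Require 11.375ⁿ ≥ 4 ÷ (1/599) = 2396.
11.375³ = 753571/512 falls short of 2396 but 11.375⁴ = 68574961/4096 reaches it, so n = 4.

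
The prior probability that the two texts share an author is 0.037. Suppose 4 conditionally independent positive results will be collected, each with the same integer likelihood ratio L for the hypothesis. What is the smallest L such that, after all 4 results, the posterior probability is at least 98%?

6

Prior odds = 0.037/0.963 = 37/963.
Target odds = 0.98/0.02 = 49.
Need L⁴ ≥ 49 ÷ (37/963) = 47187/37.
5⁴ = 625 < 47187/37 ≤ 1296 = 6⁴, so L = 6.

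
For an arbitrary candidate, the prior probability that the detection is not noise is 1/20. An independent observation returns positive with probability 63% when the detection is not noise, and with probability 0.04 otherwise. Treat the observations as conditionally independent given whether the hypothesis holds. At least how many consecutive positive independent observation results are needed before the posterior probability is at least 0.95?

Prior odds: 0.05 ÷ 0.95 = 1/19.
Likelihood ratio of a positive result = 0.63/0.04 = 15.75.
Target odds: 0.95 ÷ 0.05 = 19.
Need (1/19) × 15.75ⁿ ≥ 19, i.e. 15.75ⁿ ≥ 361.
15.75² = 248.0625 falls short of 361 but 15.75³ = 3906.984375 reaches it, so n = 3.

3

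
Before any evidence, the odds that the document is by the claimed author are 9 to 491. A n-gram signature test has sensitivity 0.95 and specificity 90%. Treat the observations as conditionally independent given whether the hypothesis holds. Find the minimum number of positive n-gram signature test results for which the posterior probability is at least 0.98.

Prior odds = 9/491.
False-positive rate = 1 − 0.9 = 0.1; likelihood ratio of a positive = 0.95/0.1 = 9.5.
Target posterior odds = 0.98/0.02 = 49.
Require 9.5ⁿ ≥ 49 ÷ (9/491) = 24059/9.
9.5³ = 857.375 falls short of 24059/9 but 9.5⁴ = 8145.0625 reaches it, so n = 4.

4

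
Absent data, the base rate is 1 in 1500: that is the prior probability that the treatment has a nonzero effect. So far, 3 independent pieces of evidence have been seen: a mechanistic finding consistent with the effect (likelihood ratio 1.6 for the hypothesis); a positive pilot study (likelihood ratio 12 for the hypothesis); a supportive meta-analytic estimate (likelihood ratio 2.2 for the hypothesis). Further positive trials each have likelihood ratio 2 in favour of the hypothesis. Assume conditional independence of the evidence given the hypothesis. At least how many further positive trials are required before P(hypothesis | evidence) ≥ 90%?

Prior odds = (1/1500)/(1499/1500) = 1/1499.
Combined Bayes factor of the evidence already in hand = 1.6 × 12 × 2.2 = 42.24.
Odds after that evidence = (1/1499) × 42.24 = 1056/37475.
Target odds = 0.9/0.1 = 9.
Need 2ⁿ ≥ 9 ÷ (1056/37475) = 112425/352.
2⁸ = 256 falls short of 112425/352 but 2⁹ = 512 reaches it, so n = 9.

9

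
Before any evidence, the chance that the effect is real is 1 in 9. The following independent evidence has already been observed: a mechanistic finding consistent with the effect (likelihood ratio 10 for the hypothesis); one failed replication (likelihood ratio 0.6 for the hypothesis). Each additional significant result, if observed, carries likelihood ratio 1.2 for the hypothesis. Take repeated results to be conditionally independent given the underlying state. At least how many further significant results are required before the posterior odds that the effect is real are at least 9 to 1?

Prior odds = (1/9)/(8/9) = 0.125.
Combined Bayes factor of the evidence already in hand = 10 × 0.6 = 6.
Odds after that evidence = 0.125 × 6 = 0.75.
Target odds = 9.
Need 1.2ⁿ ≥ 9 ÷ 0.75 = 12.
1.2¹³ ≈10.6993 falls short of 12 but 1.2¹⁴ ≈12.8392 reaches it, so n = 14.

14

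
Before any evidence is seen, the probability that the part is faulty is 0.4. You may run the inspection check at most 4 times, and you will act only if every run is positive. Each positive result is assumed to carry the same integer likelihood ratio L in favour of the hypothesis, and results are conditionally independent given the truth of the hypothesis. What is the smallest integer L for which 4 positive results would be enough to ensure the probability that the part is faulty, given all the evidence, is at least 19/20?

3

Prior odds = 0.4/0.6 = 2/3.
Target odds = 0.95/0.05 = 19.
Need L⁴ ≥ 19 ÷ (2/3) = 28.5.
2⁴ = 16 < 28.5 ≤ 81 = 3⁴, so L = 3.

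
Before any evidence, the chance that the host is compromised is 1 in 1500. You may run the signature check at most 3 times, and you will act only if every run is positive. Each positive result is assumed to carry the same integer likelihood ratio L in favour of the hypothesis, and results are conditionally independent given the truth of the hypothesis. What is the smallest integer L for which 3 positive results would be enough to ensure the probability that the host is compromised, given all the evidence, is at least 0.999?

115

Prior odds = (1/1500)/(1499/1500) = 1/1499.
Target odds = 0.999/0.001 = 999.
Need L³ ≥ 999 ÷ (1/1499) = 1497501.
114³ = 1481544 < 1497501 ≤ 1520875 = 115³, so L = 115.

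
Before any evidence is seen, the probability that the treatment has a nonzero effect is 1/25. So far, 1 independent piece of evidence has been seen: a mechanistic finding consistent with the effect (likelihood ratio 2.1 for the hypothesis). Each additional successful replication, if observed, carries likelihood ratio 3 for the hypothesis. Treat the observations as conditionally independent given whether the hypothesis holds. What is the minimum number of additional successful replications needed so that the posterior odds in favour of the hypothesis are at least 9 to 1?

Prior odds = 0.04/0.96 = 1/24.
Bayes factor of the evidence already in hand = 2.1.
Odds after that evidence = (1/24) × 2.1 = 0.0875.
Target odds = 9.
Need 3ⁿ ≥ 9 ÷ 0.0875 = 720/7.
3⁴ = 81 falls short of 720/7 but 3⁵ = 243 reaches it, so n = 5.

5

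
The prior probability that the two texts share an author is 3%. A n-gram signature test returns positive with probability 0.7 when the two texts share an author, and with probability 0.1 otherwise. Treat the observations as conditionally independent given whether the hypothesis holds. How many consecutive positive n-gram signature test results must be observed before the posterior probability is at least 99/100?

Prior odds = 0.03/0.97 = 3/97.
Likelihood ratio of a positive result = 0.7/0.1 = 7.
Target posterior odds = 0.99/0.01 = 99.
Need (3/97) × 7ⁿ ≥ 99, i.e. 7ⁿ ≥ 3201.
7⁴ = 2401 falls short of 3201 but 7⁵ = 16807 reaches it, so n = 5.

5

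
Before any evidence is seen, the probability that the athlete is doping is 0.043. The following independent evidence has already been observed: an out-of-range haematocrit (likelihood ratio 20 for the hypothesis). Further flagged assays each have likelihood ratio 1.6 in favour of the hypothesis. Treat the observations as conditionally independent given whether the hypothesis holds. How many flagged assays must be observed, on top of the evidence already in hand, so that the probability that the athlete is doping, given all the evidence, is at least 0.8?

4

Prior odds = 0.043/0.957 = 43/957.
Bayes factor of the evidence already in hand = 20.
Odds after that evidence = (43/957) × 20 = 860/957.
Target odds = 0.8/0.2 = 4.
Need 1.6ⁿ ≥ 4 ÷ (860/957) = 957/215.
1.6³ = 4.096 falls short of 957/215 but 1.6⁴ = 6.5536 reaches it, so n = 4.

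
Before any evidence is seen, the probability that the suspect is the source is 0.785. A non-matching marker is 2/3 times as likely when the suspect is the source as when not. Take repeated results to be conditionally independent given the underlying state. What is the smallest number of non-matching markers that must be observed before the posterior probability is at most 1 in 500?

Prior odds: 0.785 ÷ 0.215 = 157/43.
Likelihood ratio per non-matching marker = 2/3.
Target posterior odds = 0.002/0.998 = 1/499.
Need (157/43) × (2/3)ⁿ ≤ 1/499, i.e. (2/3)ⁿ ≤ 43/78343.
(2/3)¹⁸ = 262144/387420489 is still above 43/78343 but (2/3)¹⁹ ≈0.000451093 is at or below it, so n = 19.

19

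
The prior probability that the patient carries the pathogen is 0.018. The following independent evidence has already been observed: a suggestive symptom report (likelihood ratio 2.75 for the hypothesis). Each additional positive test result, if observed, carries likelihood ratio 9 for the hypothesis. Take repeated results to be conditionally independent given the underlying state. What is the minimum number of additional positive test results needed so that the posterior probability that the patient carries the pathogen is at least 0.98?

4

Prior odds = 0.018/0.982 = 9/491.
Bayes factor of the evidence already in hand = 2.75.
Odds after that evidence = (9/491) × 2.75 = 99/1964.
Target odds = 0.98/0.02 = 49.
Need 9ⁿ ≥ 49 ÷ (99/1964) = 96236/99.
9³ = 729 falls short of 96236/99 but 9⁴ = 6561 reaches it, so n = 4.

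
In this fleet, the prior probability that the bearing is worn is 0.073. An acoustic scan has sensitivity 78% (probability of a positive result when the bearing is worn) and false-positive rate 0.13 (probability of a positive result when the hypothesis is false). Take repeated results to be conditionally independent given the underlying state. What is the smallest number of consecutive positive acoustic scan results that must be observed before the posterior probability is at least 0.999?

Prior odds: 0.073 ÷ 0.927 = 73/927.
Likelihood ratio of a positive result = 0.78/0.13 = 6.
Target posterior odds = 0.999/0.001 = 999.
Need (73/927) × 6ⁿ ≥ 999, i.e. 6ⁿ ≥ 926073/73.
6⁵ = 7776 falls short of 926073/73 but 6⁶ = 46656 reaches it, so n = 6.

6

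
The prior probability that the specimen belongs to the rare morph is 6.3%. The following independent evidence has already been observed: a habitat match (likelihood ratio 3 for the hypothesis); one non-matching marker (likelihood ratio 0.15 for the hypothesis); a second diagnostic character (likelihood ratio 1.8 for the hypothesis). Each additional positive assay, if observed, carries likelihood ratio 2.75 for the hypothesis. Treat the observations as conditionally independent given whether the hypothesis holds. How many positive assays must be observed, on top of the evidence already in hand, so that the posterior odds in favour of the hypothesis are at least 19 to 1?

Prior odds = 0.063/0.937 = 63/937.
Combined Bayes factor of the evidence already in hand = 3 × 0.15 × 1.8 = 0.81.
Odds after that evidence = (63/937) × 0.81 = 5103/93700.
Target odds = 19.
Need 2.75ⁿ ≥ 19 ÷ (5103/93700) = 1780300/5103.
2.75⁵ = 161051/1024 falls short of 1780300/5103 but 2.75⁶ = 1771561/4096 reaches it, so n = 6.

6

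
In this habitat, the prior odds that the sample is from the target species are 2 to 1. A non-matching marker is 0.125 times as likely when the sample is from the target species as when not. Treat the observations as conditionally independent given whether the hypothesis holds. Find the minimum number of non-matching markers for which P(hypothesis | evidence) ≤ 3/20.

Prior odds = 2.
Likelihood ratio per non-matching marker = 0.125.
Target odds: 0.15 ÷ 0.85 = 3/17.
Need 2 × 0.125ⁿ ≤ 3/17, i.e. 0.125ⁿ ≤ 3/34.
0.125¹ = 0.125 is still above 3/34 but 0.125² = 0.015625 is at or below it, so n = 2.

2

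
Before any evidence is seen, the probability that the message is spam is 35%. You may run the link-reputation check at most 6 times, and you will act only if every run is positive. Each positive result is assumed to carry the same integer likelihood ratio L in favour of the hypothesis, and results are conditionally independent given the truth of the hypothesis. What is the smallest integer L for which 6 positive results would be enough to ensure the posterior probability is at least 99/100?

Prior odds = 0.35/0.65 = 7/13.
Target odds = 0.99/0.01 = 99.
Need L⁶ ≥ 99 ÷ (7/13) = 1287/7.
2⁶ = 64 < 1287/7 ≤ 729 = 3⁶, so L = 3.

3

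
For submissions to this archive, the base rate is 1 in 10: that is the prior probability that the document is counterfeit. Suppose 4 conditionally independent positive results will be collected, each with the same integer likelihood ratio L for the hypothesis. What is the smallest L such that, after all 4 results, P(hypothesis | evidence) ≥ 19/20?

4

Prior odds = 0.1/0.9 = 1/9.
Target odds = 0.95/0.05 = 19.
Need L⁴ ≥ 19 ÷ (1/9) = 171.
3⁴ = 81 < 171 ≤ 256 = 4⁴, so L = 4.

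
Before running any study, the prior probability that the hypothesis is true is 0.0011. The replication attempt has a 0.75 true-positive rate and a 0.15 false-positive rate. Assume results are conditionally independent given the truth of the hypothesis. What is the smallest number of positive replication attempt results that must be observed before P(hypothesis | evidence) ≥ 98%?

7

Prior odds = 0.0011/0.9989 = 11/9989.
Likelihood ratio of a positive result = 0.75/0.15 = 5.
Target posterior odds = 0.98/0.02 = 49.
Require 5ⁿ ≥ 49 ÷ (11/9989) = 489461/11.
5⁶ = 15625 falls short of 489461/11 but 5⁷ = 78125 reaches it, so n = 7.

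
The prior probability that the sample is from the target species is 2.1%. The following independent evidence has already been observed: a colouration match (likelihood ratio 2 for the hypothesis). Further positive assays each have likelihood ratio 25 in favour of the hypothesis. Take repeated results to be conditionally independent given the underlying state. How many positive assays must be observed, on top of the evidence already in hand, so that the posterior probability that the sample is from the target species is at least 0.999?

Prior odds = 0.021/0.979 = 21/979.
Bayes factor of the evidence already in hand = 2.
Odds after that evidence = (21/979) × 2 = 42/979.
Target odds = 0.999/0.001 = 999.
Need 25ⁿ ≥ 999 ÷ (42/979) = 326007/14.
25³ = 15625 falls short of 326007/14 but 25⁴ = 390625 reaches it, so n = 4.

4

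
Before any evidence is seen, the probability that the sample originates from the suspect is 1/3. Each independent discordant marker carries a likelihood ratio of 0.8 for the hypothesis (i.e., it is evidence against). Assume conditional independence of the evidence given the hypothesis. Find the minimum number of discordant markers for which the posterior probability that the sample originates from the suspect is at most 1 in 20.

11

Prior odds: (1/3) ÷ (2/3) = 0.5.
Likelihood ratio per discordant marker = 0.8.
Target odds: 0.05 ÷ 0.95 = 1/19.
Need 0.5 × 0.8ⁿ ≤ 1/19, i.e. 0.8ⁿ ≤ 2/19.
0.8¹⁰ = 1048576/9765625 is still above 2/19 but 0.8¹¹ = 4194304/48828125 is at or below it, so n = 11.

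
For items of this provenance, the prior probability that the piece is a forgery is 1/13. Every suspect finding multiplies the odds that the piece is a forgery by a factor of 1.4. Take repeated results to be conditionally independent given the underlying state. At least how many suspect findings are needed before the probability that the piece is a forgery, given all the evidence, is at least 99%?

Prior odds = (1/13)/(12/13) = 1/12.
Likelihood ratio per suspect finding = 1.4.
Target posterior odds = 0.99/0.01 = 99.
Need (1/12) × 1.4ⁿ ≥ 99, i.e. 1.4ⁿ ≥ 1188.
1.4²¹ ≈1171.36 falls short of 1188 but 1.4²² ≈1639.9 reaches it, so n = 22.

22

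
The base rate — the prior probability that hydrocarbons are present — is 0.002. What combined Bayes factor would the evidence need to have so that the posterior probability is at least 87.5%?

3493

Prior odds = 0.002/0.998 = 1/499.
Target odds = 0.875/0.125 = 7.
Required Bayes factor = 7 ÷ (1/499) = 3493.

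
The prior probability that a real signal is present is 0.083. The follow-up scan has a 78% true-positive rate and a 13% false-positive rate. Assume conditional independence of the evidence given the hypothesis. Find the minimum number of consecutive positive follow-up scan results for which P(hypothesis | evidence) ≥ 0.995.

5

Prior odds: 0.083 ÷ 0.917 = 83/917.
Likelihood ratio of a positive result = 0.78/0.13 = 6.
Target odds: 0.995 ÷ 0.005 = 199.
Require 6ⁿ ≥ 199 ÷ (83/917) = 182483/83.
6⁴ = 1296 falls short of 182483/83 but 6⁵ = 7776 reaches it, so n = 5.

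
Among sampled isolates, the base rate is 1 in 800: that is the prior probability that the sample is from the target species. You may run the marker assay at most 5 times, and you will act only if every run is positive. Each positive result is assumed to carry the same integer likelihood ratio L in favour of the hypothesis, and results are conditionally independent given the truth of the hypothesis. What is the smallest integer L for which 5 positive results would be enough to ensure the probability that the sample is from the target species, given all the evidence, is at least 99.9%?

Prior odds = 0.00125/0.99875 = 1/799.
Target odds = 0.999/0.001 = 999.
Need L⁵ ≥ 999 ÷ (1/799) = 798201.
15⁵ = 759375 < 798201 ≤ 1048576 = 16⁵, so L = 16.

16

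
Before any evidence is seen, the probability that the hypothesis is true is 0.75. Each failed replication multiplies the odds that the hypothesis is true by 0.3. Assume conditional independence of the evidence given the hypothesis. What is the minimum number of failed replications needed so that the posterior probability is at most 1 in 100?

Prior odds: 0.75 ÷ 0.25 = 3.
Likelihood ratio per failed replication = 0.3.
Target odds: 0.01 ÷ 0.99 = 1/99.
Need 3 × 0.3ⁿ ≤ 1/99, i.e. 0.3ⁿ ≤ 1/297.
0.3⁴ = 0.0081 is still above 1/297 but 0.3⁵ = 243/100000 is at or below it, so n = 5.

5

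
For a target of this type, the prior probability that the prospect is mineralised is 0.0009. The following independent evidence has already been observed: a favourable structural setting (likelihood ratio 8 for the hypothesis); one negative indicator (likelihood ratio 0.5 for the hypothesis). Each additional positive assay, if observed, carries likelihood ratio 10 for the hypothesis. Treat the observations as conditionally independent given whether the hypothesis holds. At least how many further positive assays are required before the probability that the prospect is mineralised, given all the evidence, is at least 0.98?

Prior odds = 0.0009/0.9991 = 9/9991.
Combined Bayes factor of the evidence already in hand = 8 × 0.5 = 4.
Odds after that evidence = (9/9991) × 4 = 36/9991.
Target odds = 0.98/0.02 = 49.
Need 10ⁿ ≥ 49 ÷ (36/9991) = 489559/36.
10⁴ = 10000 falls short of 489559/36 but 10⁵ = 100000 reaches it, so n = 5.

5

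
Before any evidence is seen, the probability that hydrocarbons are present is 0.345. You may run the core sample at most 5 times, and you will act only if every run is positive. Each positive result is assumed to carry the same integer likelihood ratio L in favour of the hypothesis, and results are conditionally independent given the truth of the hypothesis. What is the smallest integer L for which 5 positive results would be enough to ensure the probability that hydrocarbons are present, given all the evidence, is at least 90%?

Prior odds = 0.345/0.655 = 69/131.
Target odds = 0.9/0.1 = 9.
Need L⁵ ≥ 9 ÷ (69/131) = 393/23.
1⁵ = 1 < 393/23 ≤ 32 = 2⁵, so L = 2.

2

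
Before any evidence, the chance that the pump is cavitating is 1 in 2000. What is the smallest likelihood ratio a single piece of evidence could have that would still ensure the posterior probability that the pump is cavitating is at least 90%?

Prior odds = 0.0005/0.9995 = 1/1999.
Target odds = 0.9/0.1 = 9.
Required Bayes factor = 9 ÷ (1/1999) = 17991.

17991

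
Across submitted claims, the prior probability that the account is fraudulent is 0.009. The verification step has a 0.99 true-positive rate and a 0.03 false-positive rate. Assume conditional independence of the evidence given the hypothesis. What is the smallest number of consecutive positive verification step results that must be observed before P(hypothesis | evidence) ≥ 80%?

Prior odds = 0.009/0.991 = 9/991.
Likelihood ratio of a positive result = 0.99/0.03 = 33.
Target posterior odds = 0.8/0.2 = 4.
Require 33ⁿ ≥ 4 ÷ (9/991) = 3964/9.
33¹ = 33 falls short of 3964/9 but 33² = 1089 reaches it, so n = 2.

2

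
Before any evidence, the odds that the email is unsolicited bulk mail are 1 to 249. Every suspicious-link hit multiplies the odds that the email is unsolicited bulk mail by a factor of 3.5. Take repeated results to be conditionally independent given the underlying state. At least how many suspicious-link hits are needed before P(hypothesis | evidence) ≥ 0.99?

9

Prior odds = 1/249.
Likelihood ratio per suspicious-link hit = 3.5.
Target posterior odds = 0.99/0.01 = 99.
Need (1/249) × 3.5ⁿ ≥ 99, i.e. 3.5ⁿ ≥ 24651.
3.5⁸ = 5764801/256 falls short of 24651 but 3.5⁹ = 40353607/512 reaches it, so n = 9.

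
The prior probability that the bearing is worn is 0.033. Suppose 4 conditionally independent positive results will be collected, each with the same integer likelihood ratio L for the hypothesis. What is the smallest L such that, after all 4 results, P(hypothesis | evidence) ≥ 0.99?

Prior odds = 0.033/0.967 = 33/967.
Target odds = 0.99/0.01 = 99.
Need L⁴ ≥ 99 ÷ (33/967) = 2901.
7⁴ = 2401 < 2901 ≤ 4096 = 8⁴, so L = 8.

8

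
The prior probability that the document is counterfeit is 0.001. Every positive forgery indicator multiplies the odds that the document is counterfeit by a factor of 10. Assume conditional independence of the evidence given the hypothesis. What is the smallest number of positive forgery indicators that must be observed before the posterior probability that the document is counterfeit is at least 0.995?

6

Prior odds: 0.001 ÷ 0.999 = 1/999.
Likelihood ratio per positive forgery indicator = 10.
Target posterior odds = 0.995/0.005 = 199.
Need (1/999) × 10ⁿ ≥ 199, i.e. 10ⁿ ≥ 198801.
10⁵ = 100000 falls short of 198801 but 10⁶ = 1000000 reaches it, so n = 6.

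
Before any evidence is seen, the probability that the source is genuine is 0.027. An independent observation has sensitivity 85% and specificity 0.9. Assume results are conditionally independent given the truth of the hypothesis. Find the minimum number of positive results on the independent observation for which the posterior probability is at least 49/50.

4

Prior odds: 0.027 ÷ 0.973 = 27/973.
False-positive rate = 1 − 0.9 = 0.1; likelihood ratio of a positive = 0.85/0.1 = 8.5.
Target posterior odds = 0.98/0.02 = 49.
Require 8.5ⁿ ≥ 49 ÷ (27/973) = 47677/27.
8.5³ = 614.125 falls short of 47677/27 but 8.5⁴ = 5220.0625 reaches it, so n = 4.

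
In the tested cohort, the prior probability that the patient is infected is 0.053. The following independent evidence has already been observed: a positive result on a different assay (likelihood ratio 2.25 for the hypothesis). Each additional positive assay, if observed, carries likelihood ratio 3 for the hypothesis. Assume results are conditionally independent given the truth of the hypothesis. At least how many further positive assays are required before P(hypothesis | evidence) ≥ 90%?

4

Prior odds = 0.053/0.947 = 53/947.
Bayes factor of the evidence already in hand = 2.25.
Odds after that evidence = (53/947) × 2.25 = 477/3788.
Target odds = 0.9/0.1 = 9.
Need 3ⁿ ≥ 9 ÷ (477/3788) = 3788/53.
3³ = 27 falls short of 3788/53 but 3⁴ = 81 reaches it, so n = 4.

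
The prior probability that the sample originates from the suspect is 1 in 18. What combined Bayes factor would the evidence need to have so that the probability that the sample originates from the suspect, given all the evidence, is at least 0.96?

Prior odds = (1/18)/(17/18) = 1/17.
Target odds = 0.96/0.04 = 24.
Required Bayes factor = 24 ÷ (1/17) = 408.

408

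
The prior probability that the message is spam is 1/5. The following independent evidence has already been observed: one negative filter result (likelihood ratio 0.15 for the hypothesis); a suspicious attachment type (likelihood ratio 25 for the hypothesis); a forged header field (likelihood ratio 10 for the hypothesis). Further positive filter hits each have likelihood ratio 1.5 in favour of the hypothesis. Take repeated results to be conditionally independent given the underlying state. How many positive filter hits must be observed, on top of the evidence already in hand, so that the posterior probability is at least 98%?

Prior odds = 0.2/0.8 = 0.25.
Combined Bayes factor of the evidence already in hand = 0.15 × 25 × 10 = 37.5.
Odds after that evidence = 0.25 × 37.5 = 9.375.
Target odds = 0.98/0.02 = 49.
Need 1.5ⁿ ≥ 49 ÷ 9.375 = 392/75.
1.5⁴ = 5.0625 falls short of 392/75 but 1.5⁵ = 7.59375 reaches it, so n = 5.

5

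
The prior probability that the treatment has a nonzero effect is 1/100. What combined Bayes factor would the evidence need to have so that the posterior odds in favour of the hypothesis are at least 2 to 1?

Prior odds = 0.01/0.99 = 1/99.
Target odds = 2.
Required Bayes factor = 2 ÷ (1/99) = 198.

198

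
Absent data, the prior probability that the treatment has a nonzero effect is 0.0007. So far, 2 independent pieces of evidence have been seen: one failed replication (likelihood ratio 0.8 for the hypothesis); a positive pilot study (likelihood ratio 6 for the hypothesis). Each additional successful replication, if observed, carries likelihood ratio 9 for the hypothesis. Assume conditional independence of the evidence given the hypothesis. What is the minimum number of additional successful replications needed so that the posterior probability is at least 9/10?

4

Prior odds = 0.0007/0.9993 = 7/9993.
Combined Bayes factor of the evidence already in hand = 0.8 × 6 = 4.8.
Odds after that evidence = (7/9993) × 4.8 = 56/16655.
Target odds = 0.9/0.1 = 9.
Need 9ⁿ ≥ 9 ÷ (56/16655) = 149895/56.
9³ = 729 falls short of 149895/56 but 9⁴ = 6561 reaches it, so n = 4.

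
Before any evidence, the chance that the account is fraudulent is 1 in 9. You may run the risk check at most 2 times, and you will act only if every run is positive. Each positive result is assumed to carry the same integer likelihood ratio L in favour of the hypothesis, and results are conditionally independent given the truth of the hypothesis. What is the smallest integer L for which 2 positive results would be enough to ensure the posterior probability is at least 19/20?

13

Prior odds = (1/9)/(8/9) = 0.125.
Target odds = 0.95/0.05 = 19.
Need L² ≥ 19 ÷ 0.125 = 152.
12² = 144 < 152 ≤ 169 = 13², so L = 13.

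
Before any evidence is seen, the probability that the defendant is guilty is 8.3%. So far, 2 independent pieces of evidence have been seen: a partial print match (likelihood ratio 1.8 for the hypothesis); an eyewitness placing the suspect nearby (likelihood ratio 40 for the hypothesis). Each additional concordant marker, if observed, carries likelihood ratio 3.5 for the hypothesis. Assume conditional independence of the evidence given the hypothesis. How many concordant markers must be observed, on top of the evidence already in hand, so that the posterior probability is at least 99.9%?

Prior odds = 0.083/0.917 = 83/917.
Combined Bayes factor of the evidence already in hand = 1.8 × 40 = 72.
Odds after that evidence = (83/917) × 72 = 5976/917.
Target odds = 0.999/0.001 = 999.
Need 3.5ⁿ ≥ 999 ÷ (5976/917) = 101787/664.
3.5⁴ = 150.0625 falls short of 101787/664 but 3.5⁵ = 525.21875 reaches it, so n = 5.

5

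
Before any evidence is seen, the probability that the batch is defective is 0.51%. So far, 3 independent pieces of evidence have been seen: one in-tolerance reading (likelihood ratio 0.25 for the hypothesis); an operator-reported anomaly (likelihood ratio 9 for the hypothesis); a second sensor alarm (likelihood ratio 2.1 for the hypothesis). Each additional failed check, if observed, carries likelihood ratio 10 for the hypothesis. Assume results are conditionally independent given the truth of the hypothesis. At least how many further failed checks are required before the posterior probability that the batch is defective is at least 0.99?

4

Prior odds = 0.0051/0.9949 = 51/9949.
Combined Bayes factor of the evidence already in hand = 0.25 × 9 × 2.1 = 4.725.
Odds after that evidence = (51/9949) × 4.725 = 9639/397960.
Target odds = 0.99/0.01 = 99.
Need 10ⁿ ≥ 99 ÷ (9639/397960) = 4377560/1071.
10³ = 1000 falls short of 4377560/1071 but 10⁴ = 10000 reaches it, so n = 4.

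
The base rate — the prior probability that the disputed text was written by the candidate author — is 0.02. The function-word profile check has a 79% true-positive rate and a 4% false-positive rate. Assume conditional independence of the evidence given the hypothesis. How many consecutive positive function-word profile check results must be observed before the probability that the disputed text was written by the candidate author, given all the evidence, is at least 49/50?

3

Prior odds: 0.02 ÷ 0.98 = 1/49.
Likelihood ratio of a positive result = 0.79/0.04 = 19.75.
Target odds: 0.98 ÷ 0.02 = 49.
Need (1/49) × 19.75ⁿ ≥ 49, i.e. 19.75ⁿ ≥ 2401.
19.75² = 390.0625 falls short of 2401 but 19.75³ = 7703.734375 reaches it, so n = 3.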